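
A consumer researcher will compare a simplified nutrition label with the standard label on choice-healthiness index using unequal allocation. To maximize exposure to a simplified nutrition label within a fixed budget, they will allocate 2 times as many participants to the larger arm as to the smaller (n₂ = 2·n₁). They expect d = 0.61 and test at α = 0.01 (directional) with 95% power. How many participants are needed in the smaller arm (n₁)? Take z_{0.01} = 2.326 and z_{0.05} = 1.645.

With allocation ratio k = n₂/n₁ = 2, Var(x̄₁−x̄₂) = σ²(1/n₁ + 1/(k·n₁)) = σ²·(k+1)/(k·n₁).
So n₁ = (1 + 1/k)·((z_{α} + z_β)/d)² = 1.500 × (3.971/0.61)².
n₁ = 1.500 × 42.38 = 63.6.
Round up: n₁ = 64, giving n₂ = 2 × 64 = 128.

n₁ = 64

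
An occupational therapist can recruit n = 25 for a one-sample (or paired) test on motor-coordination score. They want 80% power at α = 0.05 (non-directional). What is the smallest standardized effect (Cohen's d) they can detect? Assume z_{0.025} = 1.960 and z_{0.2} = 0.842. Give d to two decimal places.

d_min ≈ 0.56

For a single sample (or paired design) of n = 25: d_min = (z_{α/2} + z_β)/√n.
z-sum = 1.960 + 0.842 = 2.802.
d_min = 2.802 / √25 = 2.802 / 5.000 = 0.560.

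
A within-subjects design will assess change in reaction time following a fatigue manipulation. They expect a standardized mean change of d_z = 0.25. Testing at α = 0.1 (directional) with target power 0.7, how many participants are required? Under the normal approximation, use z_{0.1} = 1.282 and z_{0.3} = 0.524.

n = 53 pairs

For a paired (one-sample on differences) test: n = ((z_{α} + z_β) / d)².
z_{α} + z_β = 1.282 + 0.524 = 1.806.
n = (1.806 / 0.25)² = 7.224² = 52.19.
Round up.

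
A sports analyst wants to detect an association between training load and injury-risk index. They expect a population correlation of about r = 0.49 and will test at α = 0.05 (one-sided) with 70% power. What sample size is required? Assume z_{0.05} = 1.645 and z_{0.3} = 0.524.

n = 20

Fisher's z: C = ½·ln((1+r)/(1−r)) = ½·ln(2.9216) = 0.5361.
n = ((z_{α} + z_β)/C)² + 3.
(1.645 + 0.524) / 0.5361 = 2.169 / 0.5361 = 4.046.
n = 4.046² + 3 = 16.37 + 3 = 19.4.
Round up.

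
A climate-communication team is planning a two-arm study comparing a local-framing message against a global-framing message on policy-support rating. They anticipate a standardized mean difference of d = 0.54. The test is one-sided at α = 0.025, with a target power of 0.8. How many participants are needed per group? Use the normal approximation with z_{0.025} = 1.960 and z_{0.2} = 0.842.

n = 54 per group

For two independent groups with equal n: n = 2·((z_{α} + z_β) / d)².
z_{α} + z_β = 1.960 + 0.842 = 2.802.
n = 2 × (2.802 / 0.54)² = 2 × 5.189² = 2 × 26.92 = 53.8.
Round up to the next whole participant.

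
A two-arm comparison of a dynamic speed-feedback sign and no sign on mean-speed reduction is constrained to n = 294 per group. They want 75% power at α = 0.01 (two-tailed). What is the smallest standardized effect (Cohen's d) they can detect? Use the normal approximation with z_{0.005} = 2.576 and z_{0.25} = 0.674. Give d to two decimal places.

d_min ≈ 0.27

For two independent groups of n = 294 each: d_min = (z_{α/2} + z_β)·√(2/n).
z-sum = 2.576 + 0.674 = 3.250.
d_min = 3.250 × √(2/294) = 3.250 × 0.0825 = 0.268.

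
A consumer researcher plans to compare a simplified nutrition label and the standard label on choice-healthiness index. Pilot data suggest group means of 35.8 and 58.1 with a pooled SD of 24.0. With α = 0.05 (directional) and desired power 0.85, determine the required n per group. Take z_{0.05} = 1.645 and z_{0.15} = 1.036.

n = 17 per group

Cohen's d = |M₁ − M₂| / SD_pooled = |35.8 − 58.1| / 24.0 = 22.3 / 24.0 = 0.929.
For two independent groups with equal n: n = 2·((z_{α} + z_β) / d)².
z_{α} + z_β = 1.645 + 1.036 = 2.681.
n = 2 × (2.681 / 0.929)² = 2 × 2.886² = 2 × 8.33 = 16.7.
Round up to the next whole participant.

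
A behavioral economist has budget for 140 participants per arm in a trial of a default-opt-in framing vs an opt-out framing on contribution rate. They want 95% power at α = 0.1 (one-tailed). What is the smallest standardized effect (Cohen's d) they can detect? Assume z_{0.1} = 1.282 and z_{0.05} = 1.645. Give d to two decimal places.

d_min ≈ 0.35

For two independent groups of n = 140 each: d_min = (z_{α} + z_β)·√(2/n).
z-sum = 1.282 + 1.645 = 2.927.
d_min = 2.927 × √(2/140) = 2.927 × 0.1195 = 0.350.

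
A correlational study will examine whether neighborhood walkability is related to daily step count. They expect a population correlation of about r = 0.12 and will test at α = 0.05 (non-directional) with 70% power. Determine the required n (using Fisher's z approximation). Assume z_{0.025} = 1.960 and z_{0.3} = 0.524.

n = 428

Fisher's z: C = ½·ln((1+r)/(1−r)) = ½·ln(1.2727) = 0.1206.
n = ((z_{α/2} + z_β)/C)² + 3.
(1.960 + 0.524) / 0.1206 = 2.484 / 0.1206 = 20.597.
n = 20.597² + 3 = 424.24 + 3 = 427.2.
Round up.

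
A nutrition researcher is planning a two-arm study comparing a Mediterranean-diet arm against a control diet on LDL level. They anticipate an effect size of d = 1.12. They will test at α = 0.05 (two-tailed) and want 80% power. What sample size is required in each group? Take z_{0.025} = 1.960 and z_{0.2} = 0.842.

For two independent groups with equal n: n = 2·((z_{α/2} + z_β) / d)².
z_{α/2} + z_β = 1.960 + 0.842 = 2.802.
n = 2 × (2.802 / 1.12)² = 2 × 2.502² = 2 × 6.26 = 12.5.
Round up to the next whole participant.

n = 13 per group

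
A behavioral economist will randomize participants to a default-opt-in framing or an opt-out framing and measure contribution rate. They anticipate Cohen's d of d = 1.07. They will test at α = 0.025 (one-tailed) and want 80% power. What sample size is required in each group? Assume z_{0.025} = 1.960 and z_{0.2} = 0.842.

For two independent groups with equal n: n = 2·((z_{α} + z_β) / d)².
z_{α} + z_β = 1.960 + 0.842 = 2.802.
n = 2 × (2.802 / 1.07)² = 2 × 2.619² = 2 × 6.86 = 13.7.
Round up to the next whole participant.

n = 14 per group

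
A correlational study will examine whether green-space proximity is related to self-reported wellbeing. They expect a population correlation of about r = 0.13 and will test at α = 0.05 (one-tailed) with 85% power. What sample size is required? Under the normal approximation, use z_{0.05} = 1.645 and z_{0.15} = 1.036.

n = 424

Fisher's z: C = ½·ln((1+r)/(1−r)) = ½·ln(1.2989) = 0.1307.
n = ((z_{α} + z_β)/C)² + 3.
(1.645 + 1.036) / 0.1307 = 2.681 / 0.1307 = 20.513.
n = 20.513² + 3 = 420.77 + 3 = 423.8.
Round up.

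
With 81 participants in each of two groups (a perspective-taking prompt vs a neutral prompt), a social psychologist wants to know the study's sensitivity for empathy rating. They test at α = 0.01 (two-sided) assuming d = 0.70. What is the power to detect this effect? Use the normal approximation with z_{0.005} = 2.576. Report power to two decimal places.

For two equal groups, power = Φ(d·√(n/2) − z_{α/2}).
d·√(n/2) = 0.70 × √(81/2) = 0.70 × 6.364 = 4.455.
z_β = 4.455 − 2.576 = 1.879.
Power = Φ(1.879) = 0.970.

power ≈ 0.97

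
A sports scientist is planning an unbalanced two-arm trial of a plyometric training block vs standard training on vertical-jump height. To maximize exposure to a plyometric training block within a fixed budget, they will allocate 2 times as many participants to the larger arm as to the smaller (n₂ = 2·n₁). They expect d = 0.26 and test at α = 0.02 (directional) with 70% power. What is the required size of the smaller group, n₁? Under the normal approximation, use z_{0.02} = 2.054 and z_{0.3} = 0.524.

n₁ = 148

With allocation ratio k = n₂/n₁ = 2, Var(x̄₁−x̄₂) = σ²(1/n₁ + 1/(k·n₁)) = σ²·(k+1)/(k·n₁).
So n₁ = (1 + 1/k)·((z_{α} + z_β)/d)² = 1.500 × (2.578/0.26)².
n₁ = 1.500 × 98.31 = 147.5.
Round up: n₁ = 148, giving n₂ = 2 × 148 = 296.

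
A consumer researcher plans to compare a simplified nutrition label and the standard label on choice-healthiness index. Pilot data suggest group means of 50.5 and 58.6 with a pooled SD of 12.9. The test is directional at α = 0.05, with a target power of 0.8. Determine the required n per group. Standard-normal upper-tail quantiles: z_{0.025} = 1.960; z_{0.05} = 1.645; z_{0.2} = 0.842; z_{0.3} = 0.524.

Cohen's d = |M₁ − M₂| / SD_pooled = |50.5 − 58.6| / 12.9 = 8.1 / 12.9 = 0.628.
For two independent groups with equal n: n = 2·((z_{α} + z_β) / d)².
z_{α} + z_β = 1.645 + 0.842 = 2.487.
n = 2 × (2.487 / 0.628)² = 2 × 3.960² = 2 × 15.68 = 31.4.
Round up to the next whole participant.

n = 32 per group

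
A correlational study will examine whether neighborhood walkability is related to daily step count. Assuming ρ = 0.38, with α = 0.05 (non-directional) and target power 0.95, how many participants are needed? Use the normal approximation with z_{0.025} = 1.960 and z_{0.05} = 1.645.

n = 85

Fisher's z: C = ½·ln((1+r)/(1−r)) = ½·ln(2.2258) = 0.4001.
n = ((z_{α/2} + z_β)/C)² + 3.
(1.960 + 1.645) / 0.4001 = 3.605 / 0.4001 = 9.010.
n = 9.010² + 3 = 81.18 + 3 = 84.2.
Round up.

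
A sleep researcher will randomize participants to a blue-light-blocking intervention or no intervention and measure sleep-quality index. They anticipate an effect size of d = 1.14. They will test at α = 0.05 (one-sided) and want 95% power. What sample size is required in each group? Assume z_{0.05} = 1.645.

For two independent groups with equal n: n = 2·((z_{α} + z_β) / d)².
z_{α} + z_β = 1.645 + 1.645 = 3.290.
n = 2 × (3.290 / 1.14)² = 2 × 2.886² = 2 × 8.33 = 16.7.
Round up to the next whole participant.

n = 17 per group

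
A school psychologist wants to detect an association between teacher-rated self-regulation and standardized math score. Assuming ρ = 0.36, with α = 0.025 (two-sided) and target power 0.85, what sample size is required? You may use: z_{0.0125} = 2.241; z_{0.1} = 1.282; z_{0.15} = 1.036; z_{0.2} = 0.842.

n = 79

Fisher's z: C = ½·ln((1+r)/(1−r)) = ½·ln(2.1250) = 0.3769.
n = ((z_{α/2} + z_β)/C)² + 3.
(2.241 + 1.036) / 0.3769 = 3.277 / 0.3769 = 8.695.
n = 8.695² + 3 = 75.60 + 3 = 78.6.
Round up.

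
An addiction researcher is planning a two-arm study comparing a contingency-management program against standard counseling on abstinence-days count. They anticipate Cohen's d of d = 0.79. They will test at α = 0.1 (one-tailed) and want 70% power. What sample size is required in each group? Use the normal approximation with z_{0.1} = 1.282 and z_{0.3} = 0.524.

For two independent groups with equal n: n = 2·((z_{α} + z_β) / d)².
z_{α} + z_β = 1.282 + 0.524 = 1.806.
n = 2 × (1.806 / 0.79)² = 2 × 2.286² = 2 × 5.23 = 10.5.
Round up to the next whole participant.

n = 11 per group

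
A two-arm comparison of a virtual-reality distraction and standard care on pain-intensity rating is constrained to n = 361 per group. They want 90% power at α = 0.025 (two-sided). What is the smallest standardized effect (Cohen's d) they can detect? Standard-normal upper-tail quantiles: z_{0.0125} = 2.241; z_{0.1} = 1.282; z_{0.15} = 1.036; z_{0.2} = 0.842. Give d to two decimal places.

For two independent groups of n = 361 each: d_min = (z_{α/2} + z_β)·√(2/n).
z-sum = 2.241 + 1.282 = 3.523.
d_min = 3.523 × √(2/361) = 3.523 × 0.0744 = 0.262.

d_min ≈ 0.26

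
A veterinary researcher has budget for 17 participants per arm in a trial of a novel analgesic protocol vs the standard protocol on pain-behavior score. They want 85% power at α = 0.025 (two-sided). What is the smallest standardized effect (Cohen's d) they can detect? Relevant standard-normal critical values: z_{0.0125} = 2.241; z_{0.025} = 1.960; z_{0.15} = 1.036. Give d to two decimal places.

For two independent groups of n = 17 each: d_min = (z_{α/2} + z_β)·√(2/n).
z-sum = 2.241 + 1.036 = 3.277.
d_min = 3.277 × √(2/17) = 3.277 × 0.3430 = 1.124.

d_min ≈ 1.12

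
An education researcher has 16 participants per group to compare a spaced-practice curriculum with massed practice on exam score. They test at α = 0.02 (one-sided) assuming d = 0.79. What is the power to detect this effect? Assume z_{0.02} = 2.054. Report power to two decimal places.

power ≈ 0.57

For two equal groups, power = Φ(d·√(n/2) − z_{α}).
d·√(n/2) = 0.79 × √(16/2) = 0.79 × 2.828 = 2.234.
z_β = 2.234 − 2.054 = 0.180.
Power = Φ(0.180) = 0.572.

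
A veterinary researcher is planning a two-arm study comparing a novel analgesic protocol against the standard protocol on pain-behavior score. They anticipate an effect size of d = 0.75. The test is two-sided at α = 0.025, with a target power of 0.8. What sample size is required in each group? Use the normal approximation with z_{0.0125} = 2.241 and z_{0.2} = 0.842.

For two independent groups with equal n: n = 2·((z_{α/2} + z_β) / d)².
z_{α/2} + z_β = 2.241 + 0.842 = 3.083.
n = 2 × (3.083 / 0.75)² = 2 × 4.111² = 2 × 16.90 = 33.8.
Round up to the next whole participant.

n = 34 per group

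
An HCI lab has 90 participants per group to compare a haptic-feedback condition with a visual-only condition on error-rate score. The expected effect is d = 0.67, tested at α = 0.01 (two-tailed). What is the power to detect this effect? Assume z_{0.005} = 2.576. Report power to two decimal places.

For two equal groups, power = Φ(d·√(n/2) − z_{α/2}).
d·√(n/2) = 0.67 × √(90/2) = 0.67 × 6.708 = 4.494.
z_β = 4.494 − 2.576 = 1.918.
Power = Φ(1.918) = 0.972.

power ≈ 0.97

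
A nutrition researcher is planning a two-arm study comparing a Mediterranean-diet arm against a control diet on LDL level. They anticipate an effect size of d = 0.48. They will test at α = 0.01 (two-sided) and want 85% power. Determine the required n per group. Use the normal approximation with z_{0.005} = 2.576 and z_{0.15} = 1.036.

n = 114 per group

For two independent groups with equal n: n = 2·((z_{α/2} + z_β) / d)².
z_{α/2} + z_β = 2.576 + 1.036 = 3.612.
n = 2 × (3.612 / 0.48)² = 2 × 7.525² = 2 × 56.63 = 113.3.
Round up to the next whole participant.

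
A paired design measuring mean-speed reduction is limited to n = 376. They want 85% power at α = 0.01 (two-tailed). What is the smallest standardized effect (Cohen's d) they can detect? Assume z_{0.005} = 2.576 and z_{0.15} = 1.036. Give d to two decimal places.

For a single sample (or paired design) of n = 376: d_min = (z_{α/2} + z_β)/√n.
z-sum = 2.576 + 1.036 = 3.612.
d_min = 3.612 / √376 = 3.612 / 19.391 = 0.186.

d_min ≈ 0.19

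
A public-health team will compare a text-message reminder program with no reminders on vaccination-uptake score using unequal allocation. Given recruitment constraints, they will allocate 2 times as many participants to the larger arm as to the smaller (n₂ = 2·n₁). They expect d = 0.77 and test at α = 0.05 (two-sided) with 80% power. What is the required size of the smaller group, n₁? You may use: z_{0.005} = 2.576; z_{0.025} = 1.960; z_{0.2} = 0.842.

With allocation ratio k = n₂/n₁ = 2, Var(x̄₁−x̄₂) = σ²(1/n₁ + 1/(k·n₁)) = σ²·(k+1)/(k·n₁).
So n₁ = (1 + 1/k)·((z_{α/2} + z_β)/d)² = 1.500 × (2.802/0.77)².
n₁ = 1.500 × 13.24 = 19.9.
Round up: n₁ = 20, giving n₂ = 2 × 20 = 40.

n₁ = 20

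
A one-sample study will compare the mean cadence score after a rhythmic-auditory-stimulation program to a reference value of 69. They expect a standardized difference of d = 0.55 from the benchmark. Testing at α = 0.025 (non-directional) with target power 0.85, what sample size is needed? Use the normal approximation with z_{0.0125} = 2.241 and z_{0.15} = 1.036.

For a one-sample test: n = ((z_{α/2} + z_β) / d)².
z_{α/2} + z_β = 2.241 + 1.036 = 3.277.
n = (3.277 / 0.55)² = 5.958² = 35.50.
Round up.

n = 36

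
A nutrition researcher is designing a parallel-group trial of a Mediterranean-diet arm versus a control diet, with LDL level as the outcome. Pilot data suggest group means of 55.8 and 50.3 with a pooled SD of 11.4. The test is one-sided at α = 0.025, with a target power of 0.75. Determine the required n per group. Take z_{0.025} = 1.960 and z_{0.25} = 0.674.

n = 60 per group

Cohen's d = |M₁ − M₂| / SD_pooled = |55.8 − 50.3| / 11.4 = 5.5 / 11.4 = 0.482.
For two independent groups with equal n: n = 2·((z_{α} + z_β) / d)².
z_{α} + z_β = 1.960 + 0.674 = 2.634.
n = 2 × (2.634 / 0.482)² = 2 × 5.465² = 2 × 29.86 = 59.7.
Round up to the next whole participant.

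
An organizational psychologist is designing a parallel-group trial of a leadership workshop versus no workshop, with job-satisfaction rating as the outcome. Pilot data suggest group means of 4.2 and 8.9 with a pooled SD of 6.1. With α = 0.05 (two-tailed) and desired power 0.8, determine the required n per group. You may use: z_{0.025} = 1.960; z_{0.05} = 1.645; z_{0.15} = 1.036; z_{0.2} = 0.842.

n = 27 per group

Cohen's d = |M₁ − M₂| / SD_pooled = |4.2 − 8.9| / 6.1 = 4.7 / 6.1 = 0.770.
For two independent groups with equal n: n = 2·((z_{α/2} + z_β) / d)².
z_{α/2} + z_β = 1.960 + 0.842 = 2.802.
n = 2 × (2.802 / 0.770)² = 2 × 3.639² = 2 × 13.24 = 26.5.
Round up to the next whole participant.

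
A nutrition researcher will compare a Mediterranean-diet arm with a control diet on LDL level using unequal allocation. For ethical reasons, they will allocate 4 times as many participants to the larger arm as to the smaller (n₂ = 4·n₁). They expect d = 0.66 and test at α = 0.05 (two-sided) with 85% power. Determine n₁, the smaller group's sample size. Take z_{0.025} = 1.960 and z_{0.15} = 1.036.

With allocation ratio k = n₂/n₁ = 4, Var(x̄₁−x̄₂) = σ²(1/n₁ + 1/(k·n₁)) = σ²·(k+1)/(k·n₁).
So n₁ = (1 + 1/k)·((z_{α/2} + z_β)/d)² = 1.250 × (2.996/0.66)².
n₁ = 1.250 × 20.61 = 25.8.
Round up: n₁ = 26, giving n₂ = 4 × 26 = 104.

n₁ = 26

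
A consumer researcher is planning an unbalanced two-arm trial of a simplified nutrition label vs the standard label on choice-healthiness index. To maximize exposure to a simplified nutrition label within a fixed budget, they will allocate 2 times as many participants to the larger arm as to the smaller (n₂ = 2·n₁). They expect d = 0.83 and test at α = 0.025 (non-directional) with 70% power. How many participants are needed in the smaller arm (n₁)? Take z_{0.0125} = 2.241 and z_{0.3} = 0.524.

n₁ = 17

With allocation ratio k = n₂/n₁ = 2, Var(x̄₁−x̄₂) = σ²(1/n₁ + 1/(k·n₁)) = σ²·(k+1)/(k·n₁).
So n₁ = (1 + 1/k)·((z_{α/2} + z_β)/d)² = 1.500 × (2.765/0.83)².
n₁ = 1.500 × 11.10 = 16.6.
Round up: n₁ = 17, giving n₂ = 2 × 17 = 34.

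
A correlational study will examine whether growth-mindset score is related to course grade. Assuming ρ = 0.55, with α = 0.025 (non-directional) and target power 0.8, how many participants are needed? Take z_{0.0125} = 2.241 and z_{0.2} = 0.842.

n = 28

Fisher's z: C = ½·ln((1+r)/(1−r)) = ½·ln(3.4444) = 0.6184.
n = ((z_{α/2} + z_β)/C)² + 3.
(2.241 + 0.842) / 0.6184 = 3.083 / 0.6184 = 4.985.
n = 4.985² + 3 = 24.85 + 3 = 27.9.
Round up.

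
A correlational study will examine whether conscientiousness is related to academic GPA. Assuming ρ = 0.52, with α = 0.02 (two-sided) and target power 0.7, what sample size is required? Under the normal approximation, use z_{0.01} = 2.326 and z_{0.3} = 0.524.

n = 28

Fisher's z: C = ½·ln((1+r)/(1−r)) = ½·ln(3.1667) = 0.5763.
n = ((z_{α/2} + z_β)/C)² + 3.
(2.326 + 0.524) / 0.5763 = 2.850 / 0.5763 = 4.945.
n = 4.945² + 3 = 24.46 + 3 = 27.5.
Round up.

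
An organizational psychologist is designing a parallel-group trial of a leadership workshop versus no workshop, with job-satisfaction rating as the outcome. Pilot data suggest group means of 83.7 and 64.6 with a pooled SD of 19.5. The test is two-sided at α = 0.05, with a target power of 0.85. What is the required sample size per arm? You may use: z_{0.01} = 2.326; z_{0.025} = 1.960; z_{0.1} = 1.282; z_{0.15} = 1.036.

n = 19 per group

Cohen's d = |M₁ − M₂| / SD_pooled = |83.7 − 64.6| / 19.5 = 19.1 / 19.5 = 0.979.
For two independent groups with equal n: n = 2·((z_{α/2} + z_β) / d)².
z_{α/2} + z_β = 1.960 + 1.036 = 2.996.
n = 2 × (2.996 / 0.979)² = 2 × 3.060² = 2 × 9.37 = 18.7.
Round up to the next whole participant.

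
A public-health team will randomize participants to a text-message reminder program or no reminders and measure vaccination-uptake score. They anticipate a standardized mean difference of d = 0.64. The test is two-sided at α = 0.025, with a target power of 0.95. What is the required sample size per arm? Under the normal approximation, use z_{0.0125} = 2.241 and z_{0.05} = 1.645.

n = 74 per group

For two independent groups with equal n: n = 2·((z_{α/2} + z_β) / d)².
z_{α/2} + z_β = 2.241 + 1.645 = 3.886.
n = 2 × (3.886 / 0.64)² = 2 × 6.072² = 2 × 36.87 = 73.7.
Round up to the next whole participant.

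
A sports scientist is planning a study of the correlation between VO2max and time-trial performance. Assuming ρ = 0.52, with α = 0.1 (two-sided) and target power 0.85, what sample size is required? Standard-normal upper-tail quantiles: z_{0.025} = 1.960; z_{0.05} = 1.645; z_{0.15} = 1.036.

Fisher's z: C = ½·ln((1+r)/(1−r)) = ½·ln(3.1667) = 0.5763.
n = ((z_{α/2} + z_β)/C)² + 3.
(1.645 + 1.036) / 0.5763 = 2.681 / 0.5763 = 4.652.
n = 4.652² + 3 = 21.64 + 3 = 24.6.
Round up.

n = 25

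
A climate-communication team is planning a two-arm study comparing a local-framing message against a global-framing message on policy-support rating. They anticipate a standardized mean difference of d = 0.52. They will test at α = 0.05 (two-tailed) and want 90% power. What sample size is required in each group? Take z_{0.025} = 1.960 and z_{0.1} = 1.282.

For two independent groups with equal n: n = 2·((z_{α/2} + z_β) / d)².
z_{α/2} + z_β = 1.960 + 1.282 = 3.242.
n = 2 × (3.242 / 0.52)² = 2 × 6.235² = 2 × 38.87 = 77.7.
Round up to the next whole participant.

n = 78 per group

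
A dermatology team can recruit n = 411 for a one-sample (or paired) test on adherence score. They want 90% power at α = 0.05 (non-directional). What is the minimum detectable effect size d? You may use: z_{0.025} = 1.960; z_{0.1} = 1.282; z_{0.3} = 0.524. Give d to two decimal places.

For a single sample (or paired design) of n = 411: d_min = (z_{α/2} + z_β)/√n.
z-sum = 1.960 + 1.282 = 3.242.
d_min = 3.242 / √411 = 3.242 / 20.273 = 0.160.

d_min ≈ 0.16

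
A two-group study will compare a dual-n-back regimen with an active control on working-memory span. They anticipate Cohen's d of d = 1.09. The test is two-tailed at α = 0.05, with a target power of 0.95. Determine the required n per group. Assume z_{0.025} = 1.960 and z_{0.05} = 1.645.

n = 22 per group

For two independent groups with equal n: n = 2·((z_{α/2} + z_β) / d)².
z_{α/2} + z_β = 1.960 + 1.645 = 3.605.
n = 2 × (3.605 / 1.09)² = 2 × 3.307² = 2 × 10.94 = 21.9.
Round up to the next whole participant.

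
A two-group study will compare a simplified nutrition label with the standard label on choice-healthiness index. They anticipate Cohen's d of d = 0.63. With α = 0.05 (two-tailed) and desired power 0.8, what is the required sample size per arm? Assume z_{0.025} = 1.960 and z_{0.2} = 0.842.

For two independent groups with equal n: n = 2·((z_{α/2} + z_β) / d)².
z_{α/2} + z_β = 1.960 + 0.842 = 2.802.
n = 2 × (2.802 / 0.63)² = 2 × 4.448² = 2 × 19.78 = 39.6.
Round up to the next whole participant.

n = 40 per group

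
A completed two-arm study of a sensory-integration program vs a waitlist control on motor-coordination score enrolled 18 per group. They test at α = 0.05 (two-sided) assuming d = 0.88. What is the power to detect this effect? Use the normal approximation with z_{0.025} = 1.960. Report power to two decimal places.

For two equal groups, power = Φ(d·√(n/2) − z_{α/2}).
d·√(n/2) = 0.88 × √(18/2) = 0.88 × 3.000 = 2.640.
z_β = 2.640 − 1.960 = 0.680.
Power = Φ(0.680) = 0.752.

power ≈ 0.75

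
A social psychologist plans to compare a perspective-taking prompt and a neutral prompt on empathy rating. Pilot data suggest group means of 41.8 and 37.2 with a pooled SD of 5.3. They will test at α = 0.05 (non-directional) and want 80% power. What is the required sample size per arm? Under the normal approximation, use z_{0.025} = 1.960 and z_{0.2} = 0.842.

Cohen's d = |M₁ − M₂| / SD_pooled = |41.8 − 37.2| / 5.3 = 4.6 / 5.3 = 0.868.
For two independent groups with equal n: n = 2·((z_{α/2} + z_β) / d)².
z_{α/2} + z_β = 1.960 + 0.842 = 2.802.
n = 2 × (2.802 / 0.868)² = 2 × 3.228² = 2 × 10.42 = 20.8.
Round up to the next whole participant.

n = 21 per group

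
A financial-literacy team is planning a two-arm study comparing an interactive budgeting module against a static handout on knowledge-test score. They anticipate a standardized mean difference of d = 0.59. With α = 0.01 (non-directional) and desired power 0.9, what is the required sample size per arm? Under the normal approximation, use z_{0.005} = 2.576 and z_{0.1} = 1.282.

n = 86 per group

For two independent groups with equal n: n = 2·((z_{α/2} + z_β) / d)².
z_{α/2} + z_β = 2.576 + 1.282 = 3.858.
n = 2 × (3.858 / 0.59)² = 2 × 6.539² = 2 × 42.76 = 85.5.
Round up to the next whole participant.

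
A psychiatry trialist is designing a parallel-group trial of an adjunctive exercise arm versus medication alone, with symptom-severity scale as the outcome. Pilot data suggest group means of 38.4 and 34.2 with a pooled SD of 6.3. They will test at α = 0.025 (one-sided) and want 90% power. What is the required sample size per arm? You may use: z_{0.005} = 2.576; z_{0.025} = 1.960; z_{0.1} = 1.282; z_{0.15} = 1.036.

Cohen's d = |M₁ − M₂| / SD_pooled = |38.4 − 34.2| / 6.3 = 4.2 / 6.3 = 0.667.
For two independent groups with equal n: n = 2·((z_{α} + z_β) / d)².
z_{α} + z_β = 1.960 + 1.282 = 3.242.
n = 2 × (3.242 / 0.667)² = 2 × 4.861² = 2 × 23.63 = 47.3.
Round up to the next whole participant.

n = 48 per group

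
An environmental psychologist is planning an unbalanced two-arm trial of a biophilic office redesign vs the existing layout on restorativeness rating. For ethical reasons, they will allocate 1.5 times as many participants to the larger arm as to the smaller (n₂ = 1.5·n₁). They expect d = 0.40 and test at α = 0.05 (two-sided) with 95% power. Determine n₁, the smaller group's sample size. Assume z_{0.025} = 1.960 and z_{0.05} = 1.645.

n₁ = 136

With allocation ratio k = n₂/n₁ = 1.5, Var(x̄₁−x̄₂) = σ²(1/n₁ + 1/(k·n₁)) = σ²·(k+1)/(k·n₁).
So n₁ = (1 + 1/k)·((z_{α/2} + z_β)/d)² = 1.667 × (3.605/0.40)².
n₁ = 1.667 × 81.23 = 135.4.
Round up: n₁ = 136, giving n₂ = 1.5 × 136 = 204.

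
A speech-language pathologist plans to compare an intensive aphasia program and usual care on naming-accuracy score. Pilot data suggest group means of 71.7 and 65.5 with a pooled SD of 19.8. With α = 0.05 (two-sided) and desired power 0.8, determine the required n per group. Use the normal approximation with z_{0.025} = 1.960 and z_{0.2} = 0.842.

n = 161 per group

Cohen's d = |M₁ − M₂| / SD_pooled = |71.7 − 65.5| / 19.8 = 6.2 / 19.8 = 0.313.
For two independent groups with equal n: n = 2·((z_{α/2} + z_β) / d)².
z_{α/2} + z_β = 1.960 + 0.842 = 2.802.
n = 2 × (2.802 / 0.313)² = 2 × 8.952² = 2 × 80.14 = 160.3.
Round up to the next whole participant.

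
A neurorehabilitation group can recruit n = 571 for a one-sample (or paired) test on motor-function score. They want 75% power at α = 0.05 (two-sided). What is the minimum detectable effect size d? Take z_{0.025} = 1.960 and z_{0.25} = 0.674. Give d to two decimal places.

For a single sample (or paired design) of n = 571: d_min = (z_{α/2} + z_β)/√n.
z-sum = 1.960 + 0.674 = 2.634.
d_min = 2.634 / √571 = 2.634 / 23.896 = 0.110.

d_min ≈ 0.11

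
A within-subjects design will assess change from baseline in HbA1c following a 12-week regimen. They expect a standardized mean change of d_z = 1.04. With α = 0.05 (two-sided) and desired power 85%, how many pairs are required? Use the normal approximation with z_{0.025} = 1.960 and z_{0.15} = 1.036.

n = 9 pairs

For a paired (one-sample on differences) test: n = ((z_{α/2} + z_β) / d)².
z_{α/2} + z_β = 1.960 + 1.036 = 2.996.
n = (2.996 / 1.04)² = 2.881² = 8.30.
Round up.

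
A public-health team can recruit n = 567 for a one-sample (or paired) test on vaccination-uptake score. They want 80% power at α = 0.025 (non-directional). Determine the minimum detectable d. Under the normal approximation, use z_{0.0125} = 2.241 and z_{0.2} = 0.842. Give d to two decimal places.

For a single sample (or paired design) of n = 567: d_min = (z_{α/2} + z_β)/√n.
z-sum = 2.241 + 0.842 = 3.083.
d_min = 3.083 / √567 = 3.083 / 23.812 = 0.129.

d_min ≈ 0.13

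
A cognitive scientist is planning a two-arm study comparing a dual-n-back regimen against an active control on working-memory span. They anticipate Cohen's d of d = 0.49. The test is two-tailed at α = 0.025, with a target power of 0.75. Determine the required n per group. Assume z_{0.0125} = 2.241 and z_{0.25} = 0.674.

n = 71 per group

For two independent groups with equal n: n = 2·((z_{α/2} + z_β) / d)².
z_{α/2} + z_β = 2.241 + 0.674 = 2.915.
n = 2 × (2.915 / 0.49)² = 2 × 5.949² = 2 × 35.39 = 70.8.
Round up to the next whole participant.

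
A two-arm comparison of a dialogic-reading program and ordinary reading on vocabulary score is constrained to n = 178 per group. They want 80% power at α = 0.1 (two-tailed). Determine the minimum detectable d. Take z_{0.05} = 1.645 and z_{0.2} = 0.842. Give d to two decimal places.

d_min ≈ 0.26

For two independent groups of n = 178 each: d_min = (z_{α/2} + z_β)·√(2/n).
z-sum = 1.645 + 0.842 = 2.487.
d_min = 2.487 × √(2/178) = 2.487 × 0.1060 = 0.264.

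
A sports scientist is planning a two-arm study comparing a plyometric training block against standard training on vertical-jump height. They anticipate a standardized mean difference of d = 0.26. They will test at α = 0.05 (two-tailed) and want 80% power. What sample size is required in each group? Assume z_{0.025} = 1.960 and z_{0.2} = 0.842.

For two independent groups with equal n: n = 2·((z_{α/2} + z_β) / d)².
z_{α/2} + z_β = 1.960 + 0.842 = 2.802.
n = 2 × (2.802 / 0.26)² = 2 × 10.777² = 2 × 116.14 = 232.3.
Round up to the next whole participant.

n = 233 per group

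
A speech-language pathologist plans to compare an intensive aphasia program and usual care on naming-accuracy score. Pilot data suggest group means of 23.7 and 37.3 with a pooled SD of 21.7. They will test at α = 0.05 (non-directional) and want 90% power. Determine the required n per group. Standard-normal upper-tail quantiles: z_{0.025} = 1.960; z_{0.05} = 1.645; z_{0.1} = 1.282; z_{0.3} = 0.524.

n = 54 per group

Cohen's d = |M₁ − M₂| / SD_pooled = |23.7 − 37.3| / 21.7 = 13.6 / 21.7 = 0.627.
For two independent groups with equal n: n = 2·((z_{α/2} + z_β) / d)².
z_{α/2} + z_β = 1.960 + 1.282 = 3.242.
n = 2 × (3.242 / 0.627)² = 2 × 5.171² = 2 × 26.74 = 53.5.
Round up to the next whole participant.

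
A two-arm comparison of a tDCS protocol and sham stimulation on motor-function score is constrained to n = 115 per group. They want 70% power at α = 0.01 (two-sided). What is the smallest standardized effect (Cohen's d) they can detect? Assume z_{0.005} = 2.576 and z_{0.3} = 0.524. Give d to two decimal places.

For two independent groups of n = 115 each: d_min = (z_{α/2} + z_β)·√(2/n).
z-sum = 2.576 + 0.524 = 3.100.
d_min = 3.100 × √(2/115) = 3.100 × 0.1319 = 0.409.

d_min ≈ 0.41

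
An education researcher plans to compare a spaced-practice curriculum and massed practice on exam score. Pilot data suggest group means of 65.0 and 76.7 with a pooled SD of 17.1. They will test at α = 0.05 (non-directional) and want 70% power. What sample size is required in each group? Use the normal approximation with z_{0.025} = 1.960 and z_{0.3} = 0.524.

Cohen's d = |M₁ − M₂| / SD_pooled = |65.0 − 76.7| / 17.1 = 11.7 / 17.1 = 0.684.
For two independent groups with equal n: n = 2·((z_{α/2} + z_β) / d)².
z_{α/2} + z_β = 1.960 + 0.524 = 2.484.
n = 2 × (2.484 / 0.684)² = 2 × 3.632² = 2 × 13.19 = 26.4.
Round up to the next whole participant.

n = 27 per group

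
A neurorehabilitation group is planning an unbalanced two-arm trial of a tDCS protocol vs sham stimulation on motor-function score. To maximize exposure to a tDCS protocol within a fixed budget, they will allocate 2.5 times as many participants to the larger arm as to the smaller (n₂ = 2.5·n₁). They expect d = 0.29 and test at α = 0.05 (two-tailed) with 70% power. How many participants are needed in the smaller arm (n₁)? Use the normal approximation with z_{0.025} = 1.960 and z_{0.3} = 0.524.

With allocation ratio k = n₂/n₁ = 2.5, Var(x̄₁−x̄₂) = σ²(1/n₁ + 1/(k·n₁)) = σ²·(k+1)/(k·n₁).
So n₁ = (1 + 1/k)·((z_{α/2} + z_β)/d)² = 1.400 × (2.484/0.29)².
n₁ = 1.400 × 73.37 = 102.7.
Round up: n₁ = 103, giving n₂ = ⌈2.5 × 103⌉ = ⌈257.5⌉ = 258.

n₁ = 103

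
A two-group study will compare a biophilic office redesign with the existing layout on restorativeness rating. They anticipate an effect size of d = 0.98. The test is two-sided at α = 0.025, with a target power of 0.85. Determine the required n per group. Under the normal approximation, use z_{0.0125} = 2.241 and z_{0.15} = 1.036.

n = 23 per group

For two independent groups with equal n: n = 2·((z_{α/2} + z_β) / d)².
z_{α/2} + z_β = 2.241 + 1.036 = 3.277.
n = 2 × (3.277 / 0.98)² = 2 × 3.344² = 2 × 11.18 = 22.4.
Round up to the next whole participant.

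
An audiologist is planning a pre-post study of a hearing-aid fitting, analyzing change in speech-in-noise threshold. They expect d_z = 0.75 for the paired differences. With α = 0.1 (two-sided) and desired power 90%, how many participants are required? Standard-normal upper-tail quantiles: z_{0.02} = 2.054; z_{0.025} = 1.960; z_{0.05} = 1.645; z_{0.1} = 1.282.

n = 16 pairs

For a paired (one-sample on differences) test: n = ((z_{α/2} + z_β) / d)².
z_{α/2} + z_β = 1.645 + 1.282 = 2.927.
n = (2.927 / 0.75)² = 3.903² = 15.23.
Round up.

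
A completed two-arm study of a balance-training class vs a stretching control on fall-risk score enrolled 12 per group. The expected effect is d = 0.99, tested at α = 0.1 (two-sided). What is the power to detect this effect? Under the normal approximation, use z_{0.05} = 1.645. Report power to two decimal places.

For two equal groups, power = Φ(d·√(n/2) − z_{α/2}).
d·√(n/2) = 0.99 × √(12/2) = 0.99 × 2.449 = 2.425.
z_β = 2.425 − 1.645 = 0.780.
Power = Φ(0.780) = 0.782.

power ≈ 0.78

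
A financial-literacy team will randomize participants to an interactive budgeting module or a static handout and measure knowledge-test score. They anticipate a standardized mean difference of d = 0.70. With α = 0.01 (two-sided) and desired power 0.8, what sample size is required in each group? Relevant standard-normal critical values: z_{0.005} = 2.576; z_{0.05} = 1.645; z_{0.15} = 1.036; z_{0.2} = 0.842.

For two independent groups with equal n: n = 2·((z_{α/2} + z_β) / d)².
z_{α/2} + z_β = 2.576 + 0.842 = 3.418.
n = 2 × (3.418 / 0.70)² = 2 × 4.883² = 2 × 23.84 = 47.7.
Round up to the next whole participant.

n = 48 per group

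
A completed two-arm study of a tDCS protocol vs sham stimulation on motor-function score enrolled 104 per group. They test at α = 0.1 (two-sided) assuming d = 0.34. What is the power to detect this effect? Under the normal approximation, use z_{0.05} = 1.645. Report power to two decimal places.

power ≈ 0.79

For two equal groups, power = Φ(d·√(n/2) − z_{α/2}).
d·√(n/2) = 0.34 × √(104/2) = 0.34 × 7.211 = 2.452.
z_β = 2.452 − 1.645 = 0.807.
Power = Φ(0.807) = 0.790.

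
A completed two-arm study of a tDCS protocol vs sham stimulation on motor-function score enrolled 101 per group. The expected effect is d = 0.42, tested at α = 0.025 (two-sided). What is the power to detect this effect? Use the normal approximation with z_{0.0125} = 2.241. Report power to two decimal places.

For two equal groups, power = Φ(d·√(n/2) − z_{α/2}).
d·√(n/2) = 0.42 × √(101/2) = 0.42 × 7.106 = 2.985.
z_β = 2.985 − 2.241 = 0.744.
Power = Φ(0.744) = 0.771.

power ≈ 0.77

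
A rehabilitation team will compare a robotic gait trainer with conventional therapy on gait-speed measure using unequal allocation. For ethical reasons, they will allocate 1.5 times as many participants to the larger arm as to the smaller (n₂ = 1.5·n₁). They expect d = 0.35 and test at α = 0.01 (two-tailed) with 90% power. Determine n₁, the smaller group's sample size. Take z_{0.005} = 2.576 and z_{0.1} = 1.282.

n₁ = 203

With allocation ratio k = n₂/n₁ = 1.5, Var(x̄₁−x̄₂) = σ²(1/n₁ + 1/(k·n₁)) = σ²·(k+1)/(k·n₁).
So n₁ = (1 + 1/k)·((z_{α/2} + z_β)/d)² = 1.667 × (3.858/0.35)².
n₁ = 1.667 × 121.50 = 202.5.
Round up: n₁ = 203, giving n₂ = ⌈1.5 × 203⌉ = ⌈304.5⌉ = 305.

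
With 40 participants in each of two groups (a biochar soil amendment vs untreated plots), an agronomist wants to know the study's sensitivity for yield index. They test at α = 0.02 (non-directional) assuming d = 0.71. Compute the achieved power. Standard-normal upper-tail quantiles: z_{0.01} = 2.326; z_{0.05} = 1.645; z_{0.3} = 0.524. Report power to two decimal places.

power ≈ 0.80

For two equal groups, power = Φ(d·√(n/2) − z_{α/2}).
d·√(n/2) = 0.71 × √(40/2) = 0.71 × 4.472 = 3.175.
z_β = 3.175 − 2.326 = 0.849.
Power = Φ(0.849) = 0.802.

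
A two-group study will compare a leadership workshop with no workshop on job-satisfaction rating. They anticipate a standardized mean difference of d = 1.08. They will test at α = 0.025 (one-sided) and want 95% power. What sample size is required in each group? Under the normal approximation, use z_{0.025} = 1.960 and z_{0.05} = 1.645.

For two independent groups with equal n: n = 2·((z_{α} + z_β) / d)².
z_{α} + z_β = 1.960 + 1.645 = 3.605.
n = 2 × (3.605 / 1.08)² = 2 × 3.338² = 2 × 11.14 = 22.3.
Round up to the next whole participant.

n = 23 per group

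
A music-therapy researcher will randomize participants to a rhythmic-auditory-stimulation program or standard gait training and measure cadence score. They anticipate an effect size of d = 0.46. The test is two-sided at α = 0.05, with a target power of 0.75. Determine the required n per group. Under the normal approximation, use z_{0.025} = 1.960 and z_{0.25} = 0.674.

n = 66 per group

For two independent groups with equal n: n = 2·((z_{α/2} + z_β) / d)².
z_{α/2} + z_β = 1.960 + 0.674 = 2.634.
n = 2 × (2.634 / 0.46)² = 2 × 5.726² = 2 × 32.79 = 65.6.
Round up to the next whole participant.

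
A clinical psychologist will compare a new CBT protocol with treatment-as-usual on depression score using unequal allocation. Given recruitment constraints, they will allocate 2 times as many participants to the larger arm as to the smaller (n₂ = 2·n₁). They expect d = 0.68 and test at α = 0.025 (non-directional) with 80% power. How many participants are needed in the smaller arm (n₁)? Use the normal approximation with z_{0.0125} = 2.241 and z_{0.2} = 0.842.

n₁ = 31

With allocation ratio k = n₂/n₁ = 2, Var(x̄₁−x̄₂) = σ²(1/n₁ + 1/(k·n₁)) = σ²·(k+1)/(k·n₁).
So n₁ = (1 + 1/k)·((z_{α/2} + z_β)/d)² = 1.500 × (3.083/0.68)².
n₁ = 1.500 × 20.56 = 30.8.
Round up: n₁ = 31, giving n₂ = 2 × 31 = 62.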